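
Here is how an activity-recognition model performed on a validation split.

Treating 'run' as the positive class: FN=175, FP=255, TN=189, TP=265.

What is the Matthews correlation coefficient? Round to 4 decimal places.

MCC = (TP·TN − FP·FN) / √((TP+FP)(TP+FN)(TN+FP)(TN+FN))
Numerator = 265·189 − 255·175 = 5460
Denominator = √(520·440·444·364) = √36977740800 = 192295.9719
MCC = 5460 / 192295.9719 = 0.0284

0.0284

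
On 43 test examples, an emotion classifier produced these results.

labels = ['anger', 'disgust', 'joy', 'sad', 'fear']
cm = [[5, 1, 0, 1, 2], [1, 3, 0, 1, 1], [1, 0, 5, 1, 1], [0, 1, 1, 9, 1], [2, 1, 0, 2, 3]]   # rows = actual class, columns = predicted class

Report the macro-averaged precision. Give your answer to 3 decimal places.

0.581

Per-class precision (TP/(TP+FP)):
  anger: TP=5, FP=1+1+0+2=4 → 5/9 = 0.5556
  disgust: TP=3, FP=1+0+1+1=3 → 3/6 = 0.5000
  joy: TP=5, FP=0+0+1+0=1 → 5/6 = 0.8333
  sad: TP=9, FP=1+1+1+2=5 → 9/14 = 0.6429
  fear: TP=3, FP=2+1+1+1=5 → 3/8 = 0.3750
Macro-precision = mean = (0.5556 + 0.5000 + 0.8333 + 0.6429 + 0.3750) / 5 = 0.581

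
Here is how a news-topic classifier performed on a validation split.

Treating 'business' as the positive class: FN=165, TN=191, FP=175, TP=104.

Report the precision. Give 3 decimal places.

0.373

Precision = TP/(TP+FP) = 104/(104+175) = 104/279 = 0.373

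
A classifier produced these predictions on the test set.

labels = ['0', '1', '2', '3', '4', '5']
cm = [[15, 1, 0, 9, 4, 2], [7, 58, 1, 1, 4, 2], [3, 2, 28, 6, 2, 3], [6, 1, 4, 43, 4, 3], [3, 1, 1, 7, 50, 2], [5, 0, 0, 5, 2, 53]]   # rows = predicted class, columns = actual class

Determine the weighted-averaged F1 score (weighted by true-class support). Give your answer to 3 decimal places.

0.725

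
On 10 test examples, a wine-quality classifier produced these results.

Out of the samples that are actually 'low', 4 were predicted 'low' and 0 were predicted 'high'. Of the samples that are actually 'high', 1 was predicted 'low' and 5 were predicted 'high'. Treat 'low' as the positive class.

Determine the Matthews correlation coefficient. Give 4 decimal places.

0.8165

MCC = (TP·TN − FP·FN) / √((TP+FP)(TP+FN)(TN+FP)(TN+FN))
Numerator = 4·5 − 1·0 = 20
Denominator = √(5·4·6·5) = √600 = 24.4949
MCC = 20 / 24.4949 = 0.8165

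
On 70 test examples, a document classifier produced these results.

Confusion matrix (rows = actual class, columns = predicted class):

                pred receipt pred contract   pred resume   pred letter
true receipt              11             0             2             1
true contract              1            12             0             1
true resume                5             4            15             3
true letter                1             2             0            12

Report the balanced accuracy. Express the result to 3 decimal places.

0.750

Balanced accuracy = mean of per-class recall.
  receipt: recall = 11/14 = 0.7857
  contract: recall = 12/14 = 0.8571
  resume: recall = 15/27 = 0.5556
  letter: recall = 12/15 = 0.8000
Mean = (0.7857 + 0.8571 + 0.5556 + 0.8000) / 4 = 0.750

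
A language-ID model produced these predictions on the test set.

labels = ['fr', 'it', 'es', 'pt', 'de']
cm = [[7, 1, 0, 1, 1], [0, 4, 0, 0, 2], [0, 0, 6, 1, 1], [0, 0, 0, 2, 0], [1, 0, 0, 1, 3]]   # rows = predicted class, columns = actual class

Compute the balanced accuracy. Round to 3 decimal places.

Balanced accuracy = mean of per-class recall.
  fr: recall = 7/8 = 0.8750
  it: recall = 4/5 = 0.8000
  es: recall = 6/6 = 1.0000
  pt: recall = 2/5 = 0.4000
  de: recall = 3/7 = 0.4286
Mean = (0.8750 + 0.8000 + 1.0000 + 0.4000 + 0.4286) / 5 = 0.701

0.701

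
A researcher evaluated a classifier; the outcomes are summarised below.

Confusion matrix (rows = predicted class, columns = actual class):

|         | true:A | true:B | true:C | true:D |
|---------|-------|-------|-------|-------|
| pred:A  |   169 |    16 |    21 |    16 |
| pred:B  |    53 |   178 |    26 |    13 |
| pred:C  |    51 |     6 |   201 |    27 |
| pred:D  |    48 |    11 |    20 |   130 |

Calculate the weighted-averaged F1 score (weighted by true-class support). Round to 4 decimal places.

Per-class F1 score (2·TP/(2·TP+FP+FN)):
  A: TP=169, FP=16+21+16=53, FN=53+51+48=152 → 338/543 = 0.62247
  B: TP=178, FP=53+26+13=92, FN=16+6+11=33 → 356/481 = 0.74012
  C: TP=201, FP=51+6+27=84, FN=21+26+20=67 → 402/553 = 0.72694
  D: TP=130, FP=48+11+20=79, FN=16+13+27=56 → 260/395 = 0.65823
Weighted-F1 score = Σ (supportᵢ/N)·F1 scoreᵢ with N=986: (321/986)·0.62247 + (211/986)·0.74012 + (268/986)·0.72694 + (186/986)·0.65823 = 0.6828

0.6828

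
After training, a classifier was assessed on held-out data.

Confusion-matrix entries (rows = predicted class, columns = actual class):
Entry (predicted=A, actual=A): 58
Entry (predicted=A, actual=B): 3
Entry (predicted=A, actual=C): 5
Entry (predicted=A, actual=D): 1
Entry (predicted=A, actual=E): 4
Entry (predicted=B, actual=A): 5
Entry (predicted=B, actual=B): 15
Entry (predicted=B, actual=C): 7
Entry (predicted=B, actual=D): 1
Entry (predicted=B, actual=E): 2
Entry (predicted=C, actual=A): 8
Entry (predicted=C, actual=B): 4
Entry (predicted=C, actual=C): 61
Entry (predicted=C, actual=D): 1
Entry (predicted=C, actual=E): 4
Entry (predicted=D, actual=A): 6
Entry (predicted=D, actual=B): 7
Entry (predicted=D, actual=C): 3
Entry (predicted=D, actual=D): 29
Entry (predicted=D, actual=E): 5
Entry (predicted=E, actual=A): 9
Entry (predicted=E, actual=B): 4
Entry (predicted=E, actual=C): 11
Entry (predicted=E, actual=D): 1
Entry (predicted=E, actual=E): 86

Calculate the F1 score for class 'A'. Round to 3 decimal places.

Take TP from the diagonal, FP from the rest of the 'A' prediction marginal, FN from the rest of the 'A' actual marginal.
F1 score = 2·TP/(2·TP+FP+FN).
A: TP=58, FP=3+5+1+4=13, FN=5+8+6+9=28 → 116/157 = 0.7389

0.739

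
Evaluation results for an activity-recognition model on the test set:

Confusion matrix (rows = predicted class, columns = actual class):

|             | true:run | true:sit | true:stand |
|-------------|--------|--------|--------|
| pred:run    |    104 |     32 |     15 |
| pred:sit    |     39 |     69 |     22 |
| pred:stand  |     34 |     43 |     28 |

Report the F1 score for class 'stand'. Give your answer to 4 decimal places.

0.3294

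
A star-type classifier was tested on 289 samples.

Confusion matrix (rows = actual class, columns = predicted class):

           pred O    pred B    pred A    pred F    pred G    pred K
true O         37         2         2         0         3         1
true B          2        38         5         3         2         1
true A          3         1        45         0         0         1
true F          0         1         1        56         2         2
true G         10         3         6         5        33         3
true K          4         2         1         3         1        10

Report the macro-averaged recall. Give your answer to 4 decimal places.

Per-class recall (TP/(TP+FN)):
  O: TP=37, FN=2+2+0+3+1=8 → 37/45 = 0.82222
  B: TP=38, FN=2+5+3+2+1=13 → 38/51 = 0.74510
  A: TP=45, FN=3+1+0+0+1=5 → 45/50 = 0.90000
  F: TP=56, FN=0+1+1+2+2=6 → 56/62 = 0.90323
  G: TP=33, FN=10+3+6+5+3=27 → 33/60 = 0.55000
  K: TP=10, FN=4+2+1+3+1=11 → 10/21 = 0.47619
Macro-recall = mean = (0.82222 + 0.74510 + 0.90000 + 0.90323 + 0.55000 + 0.47619) / 6 = 0.7328

0.7328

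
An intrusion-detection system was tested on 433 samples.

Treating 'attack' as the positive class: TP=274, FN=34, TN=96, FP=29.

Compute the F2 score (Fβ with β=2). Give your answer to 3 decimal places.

0.893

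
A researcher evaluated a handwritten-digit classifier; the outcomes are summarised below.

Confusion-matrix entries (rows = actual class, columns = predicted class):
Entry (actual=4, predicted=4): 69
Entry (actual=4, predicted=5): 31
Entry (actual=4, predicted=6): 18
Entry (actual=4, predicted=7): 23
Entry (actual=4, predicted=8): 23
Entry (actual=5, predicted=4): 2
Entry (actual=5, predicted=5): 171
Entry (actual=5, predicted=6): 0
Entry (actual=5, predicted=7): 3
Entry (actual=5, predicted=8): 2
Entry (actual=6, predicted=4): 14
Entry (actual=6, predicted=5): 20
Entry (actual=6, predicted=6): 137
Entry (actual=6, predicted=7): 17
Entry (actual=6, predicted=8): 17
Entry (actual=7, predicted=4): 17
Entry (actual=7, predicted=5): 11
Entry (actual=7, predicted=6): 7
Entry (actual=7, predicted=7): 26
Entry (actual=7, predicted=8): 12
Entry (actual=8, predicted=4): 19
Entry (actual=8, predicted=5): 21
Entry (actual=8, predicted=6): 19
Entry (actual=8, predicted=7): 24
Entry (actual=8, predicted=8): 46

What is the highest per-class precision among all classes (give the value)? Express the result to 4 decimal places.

Per-class precision (TP/(TP+FP)):
  4: TP=69, FP=2+14+17+19=52 → 69/121 = 0.57025
  5: TP=171, FP=31+20+11+21=83 → 171/254 = 0.67323
  6: TP=137, FP=18+0+7+19=44 → 137/181 = 0.75691
  7: TP=26, FP=23+3+17+24=67 → 26/93 = 0.27957
  8: TP=46, FP=23+2+17+12=54 → 46/100 = 0.46000
Highest is class '6' with precision = 0.7569.

0.7569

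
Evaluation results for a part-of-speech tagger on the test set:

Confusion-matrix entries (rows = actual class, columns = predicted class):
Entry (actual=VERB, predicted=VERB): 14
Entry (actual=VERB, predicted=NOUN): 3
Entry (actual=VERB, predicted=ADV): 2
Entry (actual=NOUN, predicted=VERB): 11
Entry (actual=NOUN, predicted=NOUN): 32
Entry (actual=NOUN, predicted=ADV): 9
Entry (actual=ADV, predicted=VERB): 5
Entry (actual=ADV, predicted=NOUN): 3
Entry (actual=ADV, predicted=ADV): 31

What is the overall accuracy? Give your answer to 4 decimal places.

Accuracy = trace / total = (14+32+31=77) / 110 = 77/110 = 0.7000

0.7000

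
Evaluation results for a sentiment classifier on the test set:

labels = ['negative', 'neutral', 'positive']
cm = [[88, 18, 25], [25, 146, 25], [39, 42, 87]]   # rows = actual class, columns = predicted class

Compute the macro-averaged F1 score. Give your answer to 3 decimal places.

0.640

Per-class F1 score (2·TP/(2·TP+FP+FN)):
  negative: TP=88, FP=25+39=64, FN=18+25=43 → 176/283 = 0.6219
  neutral: TP=146, FP=18+42=60, FN=25+25=50 → 292/402 = 0.7264
  positive: TP=87, FP=25+25=50, FN=39+42=81 → 174/305 = 0.5705
Macro-F1 score = mean = (0.6219 + 0.7264 + 0.5705) / 3 = 0.640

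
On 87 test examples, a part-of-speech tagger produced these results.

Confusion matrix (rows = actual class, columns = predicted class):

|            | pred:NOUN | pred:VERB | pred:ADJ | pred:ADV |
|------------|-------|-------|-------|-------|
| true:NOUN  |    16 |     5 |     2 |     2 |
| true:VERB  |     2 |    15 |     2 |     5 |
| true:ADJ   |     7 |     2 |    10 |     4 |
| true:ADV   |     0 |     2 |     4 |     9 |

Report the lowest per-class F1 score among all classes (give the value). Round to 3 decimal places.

Per-class F1 score (2·TP/(2·TP+FP+FN)):
  NOUN: TP=16, FP=2+7+0=9, FN=5+2+2=9 → 32/50 = 0.6400
  VERB: TP=15, FP=5+2+2=9, FN=2+2+5=9 → 30/48 = 0.6250
  ADJ: TP=10, FP=2+2+4=8, FN=7+2+4=13 → 20/41 = 0.4878
  ADV: TP=9, FP=2+5+4=11, FN=0+2+4=6 → 18/35 = 0.5143
Lowest is class 'ADJ' with F1 score = 0.488.

0.488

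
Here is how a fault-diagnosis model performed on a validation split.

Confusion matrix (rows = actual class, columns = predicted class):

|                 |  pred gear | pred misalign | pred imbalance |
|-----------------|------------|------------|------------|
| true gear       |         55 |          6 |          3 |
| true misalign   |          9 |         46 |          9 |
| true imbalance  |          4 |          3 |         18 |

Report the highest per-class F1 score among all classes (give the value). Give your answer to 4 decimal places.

0.8333

Per-class F1 score (2·TP/(2·TP+FP+FN)):
  gear: TP=55, FP=9+4=13, FN=6+3=9 → 110/132 = 0.83333
  misalign: TP=46, FP=6+3=9, FN=9+9=18 → 92/119 = 0.77311
  imbalance: TP=18, FP=3+9=12, FN=4+3=7 → 36/55 = 0.65455
Highest is class 'gear' with F1 score = 0.8333.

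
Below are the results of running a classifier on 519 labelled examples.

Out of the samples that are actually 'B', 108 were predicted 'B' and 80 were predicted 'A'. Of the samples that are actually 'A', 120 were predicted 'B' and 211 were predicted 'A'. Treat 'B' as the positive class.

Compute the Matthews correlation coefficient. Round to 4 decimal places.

MCC = (TP·TN − FP·FN) / √((TP+FP)(TP+FN)(TN+FP)(TN+FN))
Numerator = 108·211 − 120·80 = 13188
Denominator = √(228·188·331·291) = √4128703344 = 64254.9869
MCC = 13188 / 64254.9869 = 0.2052

0.2052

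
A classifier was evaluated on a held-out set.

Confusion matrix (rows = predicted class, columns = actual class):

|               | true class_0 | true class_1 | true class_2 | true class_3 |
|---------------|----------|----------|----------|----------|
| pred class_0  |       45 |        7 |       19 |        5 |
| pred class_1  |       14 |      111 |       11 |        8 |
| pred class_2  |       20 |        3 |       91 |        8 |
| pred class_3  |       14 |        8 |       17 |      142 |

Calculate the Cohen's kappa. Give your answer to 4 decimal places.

0.6523

Observed agreement pₒ = trace/N = 389/523 = 0.74379
Expected agreement pₑ = Σ (rowᵢ·colᵢ)/N² = (93·76 + 129·144 + 138·122 + 163·181)/523² = 0.26316
κ = (pₒ − pₑ)/(1 − pₑ) = (0.74379 − 0.26316)/(1 − 0.26316) = 0.6523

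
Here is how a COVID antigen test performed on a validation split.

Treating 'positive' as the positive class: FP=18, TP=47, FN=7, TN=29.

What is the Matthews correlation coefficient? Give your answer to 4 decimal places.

0.5076

MCC = (TP·TN − FP·FN) / √((TP+FP)(TP+FN)(TN+FP)(TN+FN))
Numerator = 47·29 − 18·7 = 1237
Denominator = √(65·54·47·36) = √5938920 = 2436.9899
MCC = 1237 / 2436.9899 = 0.5076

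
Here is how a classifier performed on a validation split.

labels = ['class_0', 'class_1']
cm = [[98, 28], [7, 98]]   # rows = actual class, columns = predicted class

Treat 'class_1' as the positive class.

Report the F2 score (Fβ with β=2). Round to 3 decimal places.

Fβ = (1+β²)·TP / ((1+β²)·TP + β²·FN + FP), with β²=4
= 5·98 / (5·98 + 4·7 + 28) = 0.897

0.897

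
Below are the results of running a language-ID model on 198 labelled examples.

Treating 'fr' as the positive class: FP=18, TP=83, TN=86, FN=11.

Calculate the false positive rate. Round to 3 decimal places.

FPR = FP/(FP+TN) = 18/(18+86) = 0.173

0.173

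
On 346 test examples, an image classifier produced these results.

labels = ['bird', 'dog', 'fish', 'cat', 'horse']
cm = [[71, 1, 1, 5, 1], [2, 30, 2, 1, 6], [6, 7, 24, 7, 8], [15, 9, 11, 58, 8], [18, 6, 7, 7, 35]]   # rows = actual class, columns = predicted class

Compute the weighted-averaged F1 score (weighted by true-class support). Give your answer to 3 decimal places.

Per-class F1 score (2·TP/(2·TP+FP+FN)):
  bird: TP=71, FP=2+6+15+18=41, FN=1+1+5+1=8 → 142/191 = 0.7435
  dog: TP=30, FP=1+7+9+6=23, FN=2+2+1+6=11 → 60/94 = 0.6383
  fish: TP=24, FP=1+2+11+7=21, FN=6+7+7+8=28 → 48/97 = 0.4948
  cat: TP=58, FP=5+1+7+7=20, FN=15+9+11+8=43 → 116/179 = 0.6480
  horse: TP=35, FP=1+6+8+8=23, FN=18+6+7+7=38 → 70/131 = 0.5344
Weighted-F1 score = Σ (supportᵢ/N)·F1 scoreᵢ with N=346: (79/346)·0.7435 + (41/346)·0.6383 + (52/346)·0.4948 + (101/346)·0.6480 + (73/346)·0.5344 = 0.622

0.622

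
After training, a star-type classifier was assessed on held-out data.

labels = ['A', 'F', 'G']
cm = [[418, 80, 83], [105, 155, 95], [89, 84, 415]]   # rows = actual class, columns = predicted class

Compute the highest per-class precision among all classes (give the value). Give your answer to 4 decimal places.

0.6998

Per-class precision (TP/(TP+FP)):
  A: TP=418, FP=105+89=194 → 418/612 = 0.68301
  F: TP=155, FP=80+84=164 → 155/319 = 0.48589
  G: TP=415, FP=83+95=178 → 415/593 = 0.69983
Highest is class 'G' with precision = 0.6998.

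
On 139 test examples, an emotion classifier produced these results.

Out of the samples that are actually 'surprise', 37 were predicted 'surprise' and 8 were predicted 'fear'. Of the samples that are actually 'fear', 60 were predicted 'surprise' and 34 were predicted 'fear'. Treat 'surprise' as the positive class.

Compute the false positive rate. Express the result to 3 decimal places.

0.638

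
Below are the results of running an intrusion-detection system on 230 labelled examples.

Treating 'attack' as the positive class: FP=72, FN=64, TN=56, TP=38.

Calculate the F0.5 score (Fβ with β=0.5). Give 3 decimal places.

Fβ = (1+β²)·TP / ((1+β²)·TP + β²·FN + FP), with β²=1/4
= 1.25·38 / (1.25·38 + 0.25·64 + 72) = 0.351

0.351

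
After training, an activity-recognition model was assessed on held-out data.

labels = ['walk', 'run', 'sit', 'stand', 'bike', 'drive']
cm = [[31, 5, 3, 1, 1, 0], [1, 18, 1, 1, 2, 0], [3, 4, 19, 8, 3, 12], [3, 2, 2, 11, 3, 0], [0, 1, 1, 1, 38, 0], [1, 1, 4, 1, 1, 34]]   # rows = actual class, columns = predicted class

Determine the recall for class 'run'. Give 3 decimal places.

recall = TP/(TP+FN).
run: TP=18, FN=1+1+1+2+0=5 → 18/23 = 0.7826

0.783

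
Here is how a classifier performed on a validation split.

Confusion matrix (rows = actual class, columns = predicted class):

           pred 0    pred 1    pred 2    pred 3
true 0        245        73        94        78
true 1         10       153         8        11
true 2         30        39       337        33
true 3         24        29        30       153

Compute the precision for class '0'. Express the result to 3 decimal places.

One-vs-rest for '0': TP = diagonal; FP = other classes predicted '0'; FN = '0' predicted as other.
precision = TP/(TP+FP).
0: TP=245, FP=10+30+24=64 → 245/309 = 0.7929

0.793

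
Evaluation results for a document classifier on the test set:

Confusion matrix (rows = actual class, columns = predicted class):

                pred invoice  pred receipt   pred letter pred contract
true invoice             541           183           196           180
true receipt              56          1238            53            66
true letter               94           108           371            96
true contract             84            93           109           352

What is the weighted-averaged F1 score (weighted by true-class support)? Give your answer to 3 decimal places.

Per-class F1 score (2·TP/(2·TP+FP+FN)):
  invoice: TP=541, FP=56+94+84=234, FN=183+196+180=559 → 1082/1875 = 0.5771
  receipt: TP=1238, FP=183+108+93=384, FN=56+53+66=175 → 2476/3035 = 0.8158
  letter: TP=371, FP=196+53+109=358, FN=94+108+96=298 → 742/1398 = 0.5308
  contract: TP=352, FP=180+66+96=342, FN=84+93+109=286 → 704/1332 = 0.5285
Weighted-F1 score = Σ (supportᵢ/N)·F1 scoreᵢ with N=3820: (1100/3820)·0.5771 + (1413/3820)·0.8158 + (669/3820)·0.5308 + (638/3820)·0.5285 = 0.649

0.649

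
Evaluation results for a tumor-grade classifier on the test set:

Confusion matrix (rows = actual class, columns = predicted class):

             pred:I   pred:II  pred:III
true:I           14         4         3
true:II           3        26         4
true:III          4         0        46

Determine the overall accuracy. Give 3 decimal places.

0.827

Accuracy = trace / total = (14+26+46=86) / 104 = 86/104 = 0.827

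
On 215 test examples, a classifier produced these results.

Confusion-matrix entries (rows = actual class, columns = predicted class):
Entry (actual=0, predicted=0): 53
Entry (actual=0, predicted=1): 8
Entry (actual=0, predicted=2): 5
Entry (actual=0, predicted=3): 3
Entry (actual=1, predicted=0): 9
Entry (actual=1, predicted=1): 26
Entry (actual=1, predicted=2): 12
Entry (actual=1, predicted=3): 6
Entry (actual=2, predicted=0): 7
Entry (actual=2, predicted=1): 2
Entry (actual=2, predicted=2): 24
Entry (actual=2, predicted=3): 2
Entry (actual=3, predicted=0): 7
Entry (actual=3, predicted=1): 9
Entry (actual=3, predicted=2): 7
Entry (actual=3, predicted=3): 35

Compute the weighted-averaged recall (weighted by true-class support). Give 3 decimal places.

0.642

Per-class recall (TP/(TP+FN)):
  0: TP=53, FN=8+5+3=16 → 53/69 = 0.7681
  1: TP=26, FN=9+12+6=27 → 26/53 = 0.4906
  2: TP=24, FN=7+2+2=11 → 24/35 = 0.6857
  3: TP=35, FN=7+9+7=23 → 35/58 = 0.6034
Weighted-recall = Σ (supportᵢ/N)·recallᵢ with N=215: (69/215)·0.7681 + (53/215)·0.4906 + (35/215)·0.6857 + (58/215)·0.6034 = 0.642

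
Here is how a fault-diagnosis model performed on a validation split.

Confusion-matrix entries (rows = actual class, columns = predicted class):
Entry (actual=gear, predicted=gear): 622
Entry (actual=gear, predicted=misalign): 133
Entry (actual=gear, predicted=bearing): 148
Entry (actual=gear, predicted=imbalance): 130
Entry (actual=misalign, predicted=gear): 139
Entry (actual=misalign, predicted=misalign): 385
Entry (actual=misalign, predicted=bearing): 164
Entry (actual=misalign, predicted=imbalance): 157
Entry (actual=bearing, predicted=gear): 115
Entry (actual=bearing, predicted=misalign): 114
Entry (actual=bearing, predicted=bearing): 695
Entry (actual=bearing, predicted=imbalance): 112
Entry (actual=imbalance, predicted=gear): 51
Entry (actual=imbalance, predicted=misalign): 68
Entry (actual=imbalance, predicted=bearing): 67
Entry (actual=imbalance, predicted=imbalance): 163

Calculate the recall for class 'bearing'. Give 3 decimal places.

0.671

Take TP from the diagonal, FP from the rest of the 'bearing' prediction marginal, FN from the rest of the 'bearing' actual marginal.
recall = TP/(TP+FN).
bearing: TP=695, FN=115+114+112=341 → 695/1036 = 0.6708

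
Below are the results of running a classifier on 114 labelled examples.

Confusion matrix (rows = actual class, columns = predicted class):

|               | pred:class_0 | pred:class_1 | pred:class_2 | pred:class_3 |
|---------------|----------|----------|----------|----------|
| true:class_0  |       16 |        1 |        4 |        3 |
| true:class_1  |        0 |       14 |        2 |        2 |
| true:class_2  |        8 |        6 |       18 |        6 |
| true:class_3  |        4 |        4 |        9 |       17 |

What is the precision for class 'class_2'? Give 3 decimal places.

0.545

One-vs-rest for 'class_2': TP = diagonal; FP = other classes predicted 'class_2'; FN = 'class_2' predicted as other.
precision = TP/(TP+FP).
class_2: TP=18, FP=4+2+9=15 → 18/33 = 0.5455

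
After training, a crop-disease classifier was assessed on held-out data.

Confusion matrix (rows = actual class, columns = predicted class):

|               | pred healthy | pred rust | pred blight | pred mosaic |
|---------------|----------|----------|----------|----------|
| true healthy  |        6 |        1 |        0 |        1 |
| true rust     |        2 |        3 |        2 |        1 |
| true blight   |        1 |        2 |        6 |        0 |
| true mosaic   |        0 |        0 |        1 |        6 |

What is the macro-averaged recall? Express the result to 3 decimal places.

0.662

Per-class recall (TP/(TP+FN)):
  healthy: TP=6, FN=1+0+1=2 → 6/8 = 0.7500
  rust: TP=3, FN=2+2+1=5 → 3/8 = 0.3750
  blight: TP=6, FN=1+2+0=3 → 6/9 = 0.6667
  mosaic: TP=6, FN=0+0+1=1 → 6/7 = 0.8571
Macro-recall = mean = (0.7500 + 0.3750 + 0.6667 + 0.8571) / 4 = 0.662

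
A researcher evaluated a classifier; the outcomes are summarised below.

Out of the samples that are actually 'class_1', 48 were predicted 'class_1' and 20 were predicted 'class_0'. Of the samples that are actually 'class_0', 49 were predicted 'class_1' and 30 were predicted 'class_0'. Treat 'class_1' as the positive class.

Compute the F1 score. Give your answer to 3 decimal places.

0.582

Precision = TP/(TP+FP) = 48/97 = 0.4948
Recall = TP/(TP+FN) = 48/68 = 0.7059
F1 = 2·TP/(2·TP+FP+FN) = 96/165 = 0.582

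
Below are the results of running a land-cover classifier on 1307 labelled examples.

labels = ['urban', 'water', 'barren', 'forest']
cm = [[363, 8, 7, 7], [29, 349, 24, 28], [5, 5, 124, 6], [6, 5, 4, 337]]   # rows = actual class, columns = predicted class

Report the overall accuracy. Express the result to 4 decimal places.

0.8975

Accuracy = trace / total = (363+349+124+337=1173) / 1307 = 1173/1307 = 0.8975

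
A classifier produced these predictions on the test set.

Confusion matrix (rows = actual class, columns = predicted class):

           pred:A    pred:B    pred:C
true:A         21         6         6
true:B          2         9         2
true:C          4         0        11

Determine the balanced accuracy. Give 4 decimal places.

0.6873

Balanced accuracy = mean of per-class recall.
  A: recall = 21/33 = 0.63636
  B: recall = 9/13 = 0.69231
  C: recall = 11/15 = 0.73333
Mean = (0.63636 + 0.69231 + 0.73333) / 3 = 0.6873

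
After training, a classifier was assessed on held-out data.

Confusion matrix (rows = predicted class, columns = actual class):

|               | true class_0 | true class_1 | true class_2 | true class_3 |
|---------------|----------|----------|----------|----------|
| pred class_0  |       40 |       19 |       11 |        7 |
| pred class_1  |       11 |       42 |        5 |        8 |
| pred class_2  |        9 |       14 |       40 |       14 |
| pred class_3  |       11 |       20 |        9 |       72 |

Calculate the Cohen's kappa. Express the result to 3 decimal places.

Observed agreement pₒ = trace/N = 194/332 = 0.5843
Expected agreement pₑ = Σ (rowᵢ·colᵢ)/N² = (71·77 + 95·66 + 65·77 + 101·112)/332² = 0.2545
κ = (pₒ − pₑ)/(1 − pₑ) = (0.5843 − 0.2545)/(1 − 0.2545) = 0.442

0.442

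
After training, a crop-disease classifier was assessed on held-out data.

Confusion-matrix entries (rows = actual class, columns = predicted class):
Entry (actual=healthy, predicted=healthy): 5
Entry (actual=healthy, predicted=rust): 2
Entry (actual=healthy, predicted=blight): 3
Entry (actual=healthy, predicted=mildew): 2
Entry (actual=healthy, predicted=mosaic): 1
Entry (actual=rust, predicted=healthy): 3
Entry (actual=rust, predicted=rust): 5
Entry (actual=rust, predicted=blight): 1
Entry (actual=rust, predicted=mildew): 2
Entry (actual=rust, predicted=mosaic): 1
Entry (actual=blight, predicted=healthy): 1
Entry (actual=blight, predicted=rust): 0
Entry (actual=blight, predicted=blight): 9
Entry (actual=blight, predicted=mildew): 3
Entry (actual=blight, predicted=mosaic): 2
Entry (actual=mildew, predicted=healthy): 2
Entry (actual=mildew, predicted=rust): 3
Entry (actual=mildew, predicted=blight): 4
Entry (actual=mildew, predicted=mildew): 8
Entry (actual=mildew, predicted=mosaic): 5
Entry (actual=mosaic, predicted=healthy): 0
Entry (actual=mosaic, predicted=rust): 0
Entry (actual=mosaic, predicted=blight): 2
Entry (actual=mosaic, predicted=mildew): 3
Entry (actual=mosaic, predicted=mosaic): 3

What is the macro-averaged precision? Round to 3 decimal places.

Per-class precision (TP/(TP+FP)):
  healthy: TP=5, FP=3+1+2+0=6 → 5/11 = 0.4545
  rust: TP=5, FP=2+0+3+0=5 → 5/10 = 0.5000
  blight: TP=9, FP=3+1+4+2=10 → 9/19 = 0.4737
  mildew: TP=8, FP=2+2+3+3=10 → 8/18 = 0.4444
  mosaic: TP=3, FP=1+1+2+5=9 → 3/12 = 0.2500
Macro-precision = mean = (0.4545 + 0.5000 + 0.4737 + 0.4444 + 0.2500) / 5 = 0.425

0.425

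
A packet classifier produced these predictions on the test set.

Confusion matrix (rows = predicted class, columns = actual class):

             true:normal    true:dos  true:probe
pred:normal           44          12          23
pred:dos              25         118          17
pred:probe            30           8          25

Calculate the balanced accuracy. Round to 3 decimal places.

Balanced accuracy = mean of per-class recall.
  normal: recall = 44/99 = 0.4444
  dos: recall = 118/138 = 0.8551
  probe: recall = 25/65 = 0.3846
Mean = (0.4444 + 0.8551 + 0.3846) / 3 = 0.561

0.561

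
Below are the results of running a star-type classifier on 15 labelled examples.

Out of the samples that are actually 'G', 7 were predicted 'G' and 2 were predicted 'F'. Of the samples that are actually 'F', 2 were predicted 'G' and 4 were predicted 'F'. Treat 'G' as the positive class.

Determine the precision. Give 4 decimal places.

0.7778

Precision = TP/(TP+FP) = 7/(7+2) = 7/9 = 0.7778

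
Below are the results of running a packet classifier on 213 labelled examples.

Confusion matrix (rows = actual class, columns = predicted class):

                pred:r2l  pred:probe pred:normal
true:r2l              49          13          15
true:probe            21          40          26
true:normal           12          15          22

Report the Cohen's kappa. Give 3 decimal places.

0.277

Observed agreement pₒ = trace/N = 111/213 = 0.5211
Expected agreement pₑ = Σ (rowᵢ·colᵢ)/N² = (77·82 + 87·68 + 49·63)/213² = 0.3376
κ = (pₒ − pₑ)/(1 − pₑ) = (0.5211 − 0.3376)/(1 − 0.3376) = 0.277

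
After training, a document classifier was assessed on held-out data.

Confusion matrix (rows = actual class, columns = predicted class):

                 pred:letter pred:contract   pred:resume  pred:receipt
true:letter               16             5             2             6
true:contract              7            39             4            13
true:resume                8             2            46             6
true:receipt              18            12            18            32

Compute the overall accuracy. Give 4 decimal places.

0.5684

Accuracy = trace / total = (16+39+46+32=133) / 234 = 133/234 = 0.5684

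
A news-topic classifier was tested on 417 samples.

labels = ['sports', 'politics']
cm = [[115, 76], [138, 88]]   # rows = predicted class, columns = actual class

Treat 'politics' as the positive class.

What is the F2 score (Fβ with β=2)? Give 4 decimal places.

0.4989

Fβ = (1+β²)·TP / ((1+β²)·TP + β²·FN + FP), with β²=4
= 5·88 / (5·88 + 4·76 + 138) = 0.4989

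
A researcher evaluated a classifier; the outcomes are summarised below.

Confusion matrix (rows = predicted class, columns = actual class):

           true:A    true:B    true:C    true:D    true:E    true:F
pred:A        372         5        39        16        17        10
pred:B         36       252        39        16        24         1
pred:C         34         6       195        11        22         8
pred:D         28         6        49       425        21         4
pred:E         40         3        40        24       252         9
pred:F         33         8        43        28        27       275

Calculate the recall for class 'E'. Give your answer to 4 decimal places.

0.6942

One-vs-rest for 'E': TP = diagonal; FP = other classes predicted 'E'; FN = 'E' predicted as other.
recall = TP/(TP+FN).
E: TP=252, FN=17+24+22+21+27=111 → 252/363 = 0.69421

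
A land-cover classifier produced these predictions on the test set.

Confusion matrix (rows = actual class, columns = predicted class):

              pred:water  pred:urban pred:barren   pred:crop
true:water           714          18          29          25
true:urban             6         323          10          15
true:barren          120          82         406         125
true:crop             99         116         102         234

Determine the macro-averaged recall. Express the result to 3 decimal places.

0.700

Per-class recall (TP/(TP+FN)):
  water: TP=714, FN=18+29+25=72 → 714/786 = 0.9084
  urban: TP=323, FN=6+10+15=31 → 323/354 = 0.9124
  barren: TP=406, FN=120+82+125=327 → 406/733 = 0.5539
  crop: TP=234, FN=99+116+102=317 → 234/551 = 0.4247
Macro-recall = mean = (0.9084 + 0.9124 + 0.5539 + 0.4247) / 4 = 0.700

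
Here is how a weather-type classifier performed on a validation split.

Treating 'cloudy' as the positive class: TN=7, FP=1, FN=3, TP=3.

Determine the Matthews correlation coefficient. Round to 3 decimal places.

MCC = (TP·TN − FP·FN) / √((TP+FP)(TP+FN)(TN+FP)(TN+FN))
Numerator = 3·7 − 1·3 = 18
Denominator = √(4·6·8·10) = √1920 = 43.8178
MCC = 18 / 43.8178 = 0.411

0.411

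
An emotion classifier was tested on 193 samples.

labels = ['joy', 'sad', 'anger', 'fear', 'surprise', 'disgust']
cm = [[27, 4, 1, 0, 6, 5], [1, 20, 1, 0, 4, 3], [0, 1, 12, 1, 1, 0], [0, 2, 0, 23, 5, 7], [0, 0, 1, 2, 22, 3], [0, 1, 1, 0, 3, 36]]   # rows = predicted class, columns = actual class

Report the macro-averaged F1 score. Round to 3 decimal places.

Per-class F1 score (2·TP/(2·TP+FP+FN)):
  joy: TP=27, FP=4+1+0+6+5=16, FN=1+0+0+0+0=1 → 54/71 = 0.7606
  sad: TP=20, FP=1+1+0+4+3=9, FN=4+1+2+0+1=8 → 40/57 = 0.7018
  anger: TP=12, FP=0+1+1+1+0=3, FN=1+1+0+1+1=4 → 24/31 = 0.7742
  fear: TP=23, FP=0+2+0+5+7=14, FN=0+0+1+2+0=3 → 46/63 = 0.7302
  surprise: TP=22, FP=0+0+1+2+3=6, FN=6+4+1+5+3=19 → 44/69 = 0.6377
  disgust: TP=36, FP=0+1+1+0+3=5, FN=5+3+0+7+3=18 → 72/95 = 0.7579
Macro-F1 score = mean = (0.7606 + 0.7018 + 0.7742 + 0.7302 + 0.6377 + 0.7579) / 6 = 0.727

0.727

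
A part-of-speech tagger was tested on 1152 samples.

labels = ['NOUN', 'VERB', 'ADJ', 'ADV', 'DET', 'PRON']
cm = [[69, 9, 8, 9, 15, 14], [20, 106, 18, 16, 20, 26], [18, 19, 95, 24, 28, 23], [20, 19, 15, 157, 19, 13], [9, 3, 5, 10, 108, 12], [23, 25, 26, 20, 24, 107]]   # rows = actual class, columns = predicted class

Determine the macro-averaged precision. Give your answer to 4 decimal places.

0.5512

Per-class precision (TP/(TP+FP)):
  NOUN: TP=69, FP=20+18+20+9+23=90 → 69/159 = 0.43396
  VERB: TP=106, FP=9+19+19+3+25=75 → 106/181 = 0.58564
  ADJ: TP=95, FP=8+18+15+5+26=72 → 95/167 = 0.56886
  ADV: TP=157, FP=9+16+24+10+20=79 → 157/236 = 0.66525
  DET: TP=108, FP=15+20+28+19+24=106 → 108/214 = 0.50467
  PRON: TP=107, FP=14+26+23+13+12=88 → 107/195 = 0.54872
Macro-precision = mean = (0.43396 + 0.58564 + 0.56886 + 0.66525 + 0.50467 + 0.54872) / 6 = 0.5512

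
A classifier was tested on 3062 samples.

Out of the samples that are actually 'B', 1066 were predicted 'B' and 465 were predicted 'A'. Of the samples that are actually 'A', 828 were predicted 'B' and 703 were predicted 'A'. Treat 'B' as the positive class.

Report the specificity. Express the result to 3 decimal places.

Specificity = TN/(TN+FP) = 703/(703+828) = 0.459

0.459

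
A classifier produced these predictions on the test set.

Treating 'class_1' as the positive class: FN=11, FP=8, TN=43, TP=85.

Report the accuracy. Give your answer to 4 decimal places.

0.8707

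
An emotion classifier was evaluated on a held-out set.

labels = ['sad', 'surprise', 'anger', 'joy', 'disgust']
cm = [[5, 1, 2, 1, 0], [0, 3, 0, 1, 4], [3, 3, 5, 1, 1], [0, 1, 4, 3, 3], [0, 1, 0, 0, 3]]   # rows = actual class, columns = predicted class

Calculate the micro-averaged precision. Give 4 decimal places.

0.4222

Micro-averaging pools counts across classes: ΣTP=19, ΣFP=26, ΣFN=26.
Micro-precision = TP/(TP+FP) on pooled counts = 0.4222 (equals overall accuracy in single-label multiclass).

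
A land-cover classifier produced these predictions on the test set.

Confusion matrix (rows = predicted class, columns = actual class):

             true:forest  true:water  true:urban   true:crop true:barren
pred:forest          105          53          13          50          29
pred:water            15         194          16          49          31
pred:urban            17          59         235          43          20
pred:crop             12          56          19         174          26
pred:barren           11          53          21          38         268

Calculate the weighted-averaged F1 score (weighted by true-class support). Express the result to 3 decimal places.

0.604

Per-class F1 score (2·TP/(2·TP+FP+FN)):
  forest: TP=105, FP=53+13+50+29=145, FN=15+17+12+11=55 → 210/410 = 0.5122
  water: TP=194, FP=15+16+49+31=111, FN=53+59+56+53=221 → 388/720 = 0.5389
  urban: TP=235, FP=17+59+43+20=139, FN=13+16+19+21=69 → 470/678 = 0.6932
  crop: TP=174, FP=12+56+19+26=113, FN=50+49+43+38=180 → 348/641 = 0.5429
  barren: TP=268, FP=11+53+21+38=123, FN=29+31+20+26=106 → 536/765 = 0.7007
Weighted-F1 score = Σ (supportᵢ/N)·F1 scoreᵢ with N=1607: (160/1607)·0.5122 + (415/1607)·0.5389 + (304/1607)·0.6932 + (354/1607)·0.5429 + (374/1607)·0.7007 = 0.604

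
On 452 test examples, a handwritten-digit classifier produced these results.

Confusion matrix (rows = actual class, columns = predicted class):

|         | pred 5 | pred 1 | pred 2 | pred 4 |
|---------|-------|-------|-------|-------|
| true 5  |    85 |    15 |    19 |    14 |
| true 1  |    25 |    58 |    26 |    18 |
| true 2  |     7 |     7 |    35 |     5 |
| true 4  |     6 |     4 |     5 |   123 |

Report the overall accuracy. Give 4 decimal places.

0.6659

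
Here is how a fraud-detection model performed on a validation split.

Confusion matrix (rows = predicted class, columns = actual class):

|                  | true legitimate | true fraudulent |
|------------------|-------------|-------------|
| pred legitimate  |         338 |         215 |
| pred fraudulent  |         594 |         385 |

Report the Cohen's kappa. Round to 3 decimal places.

Observed agreement pₒ = trace/N = 723/1532 = 0.4719
Expected agreement pₑ = Σ (rowᵢ·colᵢ)/N² = (932·553 + 600·979)/1532² = 0.4699
κ = (pₒ − pₑ)/(1 − pₑ) = (0.4719 − 0.4699)/(1 − 0.4699) = 0.004

0.004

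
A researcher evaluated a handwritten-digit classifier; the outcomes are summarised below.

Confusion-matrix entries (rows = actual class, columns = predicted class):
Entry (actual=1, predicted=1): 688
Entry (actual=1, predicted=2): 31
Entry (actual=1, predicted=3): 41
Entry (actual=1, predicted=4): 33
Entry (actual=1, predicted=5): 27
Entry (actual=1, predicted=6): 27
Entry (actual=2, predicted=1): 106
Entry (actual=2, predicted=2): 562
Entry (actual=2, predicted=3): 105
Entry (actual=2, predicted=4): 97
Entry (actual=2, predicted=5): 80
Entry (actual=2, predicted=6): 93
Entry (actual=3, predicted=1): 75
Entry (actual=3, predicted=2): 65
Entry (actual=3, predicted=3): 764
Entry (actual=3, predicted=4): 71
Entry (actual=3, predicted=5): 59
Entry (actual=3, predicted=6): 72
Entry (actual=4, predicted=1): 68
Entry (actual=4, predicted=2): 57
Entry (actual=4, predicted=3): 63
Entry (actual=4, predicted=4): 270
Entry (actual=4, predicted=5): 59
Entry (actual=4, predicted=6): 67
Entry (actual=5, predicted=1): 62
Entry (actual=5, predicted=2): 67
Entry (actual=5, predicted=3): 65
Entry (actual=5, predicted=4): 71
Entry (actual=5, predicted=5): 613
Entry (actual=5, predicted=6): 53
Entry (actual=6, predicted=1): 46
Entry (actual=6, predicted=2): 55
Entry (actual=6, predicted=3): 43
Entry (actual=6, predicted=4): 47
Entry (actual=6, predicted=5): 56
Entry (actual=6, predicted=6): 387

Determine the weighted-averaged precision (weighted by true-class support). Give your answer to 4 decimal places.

Per-class precision (TP/(TP+FP)):
  1: TP=688, FP=106+75+68+62+46=357 → 688/1045 = 0.65837
  2: TP=562, FP=31+65+57+67+55=275 → 562/837 = 0.67145
  3: TP=764, FP=41+105+63+65+43=317 → 764/1081 = 0.70675
  4: TP=270, FP=33+97+71+71+47=319 → 270/589 = 0.45840
  5: TP=613, FP=27+80+59+59+56=281 → 613/894 = 0.68568
  6: TP=387, FP=27+93+72+67+53=312 → 387/699 = 0.55365
Weighted-precision = Σ (supportᵢ/N)·precisionᵢ with N=5145: (847/5145)·0.65837 + (1043/5145)·0.67145 + (1106/5145)·0.70675 + (584/5145)·0.45840 + (931/5145)·0.68568 + (634/5145)·0.55365 = 0.6408

0.6408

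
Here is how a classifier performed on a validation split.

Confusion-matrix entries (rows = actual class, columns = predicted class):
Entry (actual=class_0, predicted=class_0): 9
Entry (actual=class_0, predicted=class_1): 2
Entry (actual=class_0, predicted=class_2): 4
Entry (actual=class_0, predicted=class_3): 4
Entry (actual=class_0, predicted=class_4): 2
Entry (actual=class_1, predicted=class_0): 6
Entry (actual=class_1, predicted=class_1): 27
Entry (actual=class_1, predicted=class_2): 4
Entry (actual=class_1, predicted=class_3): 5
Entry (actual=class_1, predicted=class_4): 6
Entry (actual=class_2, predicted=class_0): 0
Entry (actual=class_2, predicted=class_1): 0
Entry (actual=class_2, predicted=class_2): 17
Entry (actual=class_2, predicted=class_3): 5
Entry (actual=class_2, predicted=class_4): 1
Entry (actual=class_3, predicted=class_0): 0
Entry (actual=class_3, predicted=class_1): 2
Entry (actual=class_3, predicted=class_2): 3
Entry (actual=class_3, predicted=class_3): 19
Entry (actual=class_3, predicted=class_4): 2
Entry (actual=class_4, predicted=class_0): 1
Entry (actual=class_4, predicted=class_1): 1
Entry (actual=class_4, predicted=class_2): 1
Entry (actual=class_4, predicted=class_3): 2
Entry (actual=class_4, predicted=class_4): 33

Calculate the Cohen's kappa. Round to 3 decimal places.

Observed agreement pₒ = trace/N = 105/156 = 0.6731
Expected agreement pₑ = Σ (rowᵢ·colᵢ)/N² = (21·16 + 48·32 + 23·29 + 26·35 + 38·44)/156² = 0.2104
κ = (pₒ − pₑ)/(1 − pₑ) = (0.6731 − 0.2104)/(1 − 0.2104) = 0.586

0.586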